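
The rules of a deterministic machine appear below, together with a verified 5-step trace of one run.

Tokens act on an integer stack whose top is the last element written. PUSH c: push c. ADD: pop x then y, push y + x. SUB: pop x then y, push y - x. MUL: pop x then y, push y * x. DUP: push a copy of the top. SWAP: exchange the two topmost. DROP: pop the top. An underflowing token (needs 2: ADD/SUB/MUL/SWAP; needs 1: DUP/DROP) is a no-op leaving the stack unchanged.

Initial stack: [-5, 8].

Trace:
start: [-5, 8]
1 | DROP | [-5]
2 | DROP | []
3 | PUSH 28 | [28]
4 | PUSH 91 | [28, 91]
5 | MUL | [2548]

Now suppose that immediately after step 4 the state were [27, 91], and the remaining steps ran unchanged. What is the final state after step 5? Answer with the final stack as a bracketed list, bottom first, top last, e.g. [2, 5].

state after step 4 := [27, 91]
5 | MUL | [2457]

[2457]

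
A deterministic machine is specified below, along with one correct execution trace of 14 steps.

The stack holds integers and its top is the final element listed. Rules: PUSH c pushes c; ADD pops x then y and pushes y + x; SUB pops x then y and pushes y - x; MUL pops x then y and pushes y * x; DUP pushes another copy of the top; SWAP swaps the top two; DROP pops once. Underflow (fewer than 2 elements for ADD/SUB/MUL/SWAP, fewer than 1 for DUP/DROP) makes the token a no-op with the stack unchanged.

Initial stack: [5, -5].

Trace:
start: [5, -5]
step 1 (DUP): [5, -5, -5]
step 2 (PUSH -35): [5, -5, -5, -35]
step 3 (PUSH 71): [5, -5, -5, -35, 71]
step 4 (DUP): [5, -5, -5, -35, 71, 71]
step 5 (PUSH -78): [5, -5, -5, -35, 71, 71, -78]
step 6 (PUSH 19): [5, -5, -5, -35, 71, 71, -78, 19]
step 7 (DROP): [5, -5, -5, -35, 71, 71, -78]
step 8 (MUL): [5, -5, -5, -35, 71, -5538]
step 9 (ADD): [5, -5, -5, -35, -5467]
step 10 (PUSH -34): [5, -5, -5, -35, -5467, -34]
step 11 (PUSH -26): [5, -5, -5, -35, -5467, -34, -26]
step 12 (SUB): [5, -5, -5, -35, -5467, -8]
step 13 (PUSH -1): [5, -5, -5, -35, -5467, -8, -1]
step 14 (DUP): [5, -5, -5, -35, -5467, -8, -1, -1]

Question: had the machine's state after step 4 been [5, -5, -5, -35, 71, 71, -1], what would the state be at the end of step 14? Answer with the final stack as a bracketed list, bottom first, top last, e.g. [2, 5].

[5, -5, -5, -35, 71, 149, -8, -1, -1]

state after step 4 := [5, -5, -5, -35, 71, 71, -1]
step 5 (PUSH -78): [5, -5, -5, -35, 71, 71, -1, -78]
step 6 (PUSH 19): [5, -5, -5, -35, 71, 71, -1, -78, 19]
step 7 (DROP): [5, -5, -5, -35, 71, 71, -1, -78]
step 8 (MUL): [5, -5, -5, -35, 71, 71, 78]
step 9 (ADD): [5, -5, -5, -35, 71, 149]
step 10 (PUSH -34): [5, -5, -5, -35, 71, 149, -34]
step 11 (PUSH -26): [5, -5, -5, -35, 71, 149, -34, -26]
step 12 (SUB): [5, -5, -5, -35, 71, 149, -8]
step 13 (PUSH -1): [5, -5, -5, -35, 71, 149, -8, -1]
step 14 (DUP): [5, -5, -5, -35, 71, 149, -8, -1, -1]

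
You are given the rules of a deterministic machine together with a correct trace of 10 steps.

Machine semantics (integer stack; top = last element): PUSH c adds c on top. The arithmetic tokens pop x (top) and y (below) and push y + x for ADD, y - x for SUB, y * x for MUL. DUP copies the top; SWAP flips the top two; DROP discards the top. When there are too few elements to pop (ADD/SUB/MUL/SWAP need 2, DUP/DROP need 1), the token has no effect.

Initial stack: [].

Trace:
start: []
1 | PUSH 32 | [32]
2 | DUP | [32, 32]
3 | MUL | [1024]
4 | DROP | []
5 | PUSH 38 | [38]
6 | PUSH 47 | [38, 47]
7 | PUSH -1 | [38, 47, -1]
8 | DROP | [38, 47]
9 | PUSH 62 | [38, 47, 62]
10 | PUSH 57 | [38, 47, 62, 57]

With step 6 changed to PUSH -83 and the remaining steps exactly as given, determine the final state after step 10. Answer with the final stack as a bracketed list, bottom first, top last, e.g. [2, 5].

(re-executing from step 6 with the substitution; state before step 6: [38])
6 | PUSH -83 | [38, -83]
7 | PUSH -1 | [38, -83, -1]
8 | DROP | [38, -83]
9 | PUSH 62 | [38, -83, 62]
10 | PUSH 57 | [38, -83, 62, 57]

[38, -83, 62, 57]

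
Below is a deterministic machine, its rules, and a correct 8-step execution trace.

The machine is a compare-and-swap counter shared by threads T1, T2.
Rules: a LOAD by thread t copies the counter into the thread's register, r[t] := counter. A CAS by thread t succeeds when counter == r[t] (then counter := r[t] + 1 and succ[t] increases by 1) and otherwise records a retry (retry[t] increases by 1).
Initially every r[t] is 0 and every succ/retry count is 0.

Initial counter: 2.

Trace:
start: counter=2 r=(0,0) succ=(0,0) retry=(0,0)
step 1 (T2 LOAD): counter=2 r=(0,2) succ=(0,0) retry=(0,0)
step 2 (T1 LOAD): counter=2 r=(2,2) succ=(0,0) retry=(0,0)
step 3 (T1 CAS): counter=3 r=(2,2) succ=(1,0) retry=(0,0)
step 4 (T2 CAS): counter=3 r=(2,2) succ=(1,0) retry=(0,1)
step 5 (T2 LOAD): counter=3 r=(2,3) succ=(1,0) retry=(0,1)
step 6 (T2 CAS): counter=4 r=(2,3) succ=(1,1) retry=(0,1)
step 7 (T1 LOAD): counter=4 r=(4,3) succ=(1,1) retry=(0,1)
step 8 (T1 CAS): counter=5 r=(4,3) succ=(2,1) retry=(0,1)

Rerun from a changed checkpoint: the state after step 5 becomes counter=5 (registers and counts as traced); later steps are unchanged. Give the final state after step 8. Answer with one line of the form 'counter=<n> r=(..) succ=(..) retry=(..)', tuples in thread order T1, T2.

state after step 5 := counter=5 r=(2,3) succ=(1,0) retry=(0,1)
step 6 (T2 CAS): counter=5 r=(2,3) succ=(1,0) retry=(0,2)
step 7 (T1 LOAD): counter=5 r=(5,3) succ=(1,0) retry=(0,2)
step 8 (T1 CAS): counter=6 r=(5,3) succ=(2,0) retry=(0,2)

counter=6 r=(5,3) succ=(2,0) retry=(0,2)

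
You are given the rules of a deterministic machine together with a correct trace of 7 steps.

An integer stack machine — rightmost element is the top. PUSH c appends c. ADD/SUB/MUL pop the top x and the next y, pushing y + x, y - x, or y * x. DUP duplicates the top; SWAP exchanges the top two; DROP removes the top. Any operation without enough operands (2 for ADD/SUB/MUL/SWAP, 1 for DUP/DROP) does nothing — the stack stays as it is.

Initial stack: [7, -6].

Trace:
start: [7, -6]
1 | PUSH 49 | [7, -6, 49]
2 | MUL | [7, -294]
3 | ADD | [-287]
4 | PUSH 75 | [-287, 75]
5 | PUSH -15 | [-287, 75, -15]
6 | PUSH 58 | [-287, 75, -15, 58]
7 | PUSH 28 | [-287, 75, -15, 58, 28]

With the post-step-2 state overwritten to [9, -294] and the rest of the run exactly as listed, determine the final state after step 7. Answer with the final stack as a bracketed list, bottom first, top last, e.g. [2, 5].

state after step 2 := [9, -294]
3 | ADD | [-285]
4 | PUSH 75 | [-285, 75]
5 | PUSH -15 | [-285, 75, -15]
6 | PUSH 58 | [-285, 75, -15, 58]
7 | PUSH 28 | [-285, 75, -15, 58, 28]

[-285, 75, -15, 58, 28]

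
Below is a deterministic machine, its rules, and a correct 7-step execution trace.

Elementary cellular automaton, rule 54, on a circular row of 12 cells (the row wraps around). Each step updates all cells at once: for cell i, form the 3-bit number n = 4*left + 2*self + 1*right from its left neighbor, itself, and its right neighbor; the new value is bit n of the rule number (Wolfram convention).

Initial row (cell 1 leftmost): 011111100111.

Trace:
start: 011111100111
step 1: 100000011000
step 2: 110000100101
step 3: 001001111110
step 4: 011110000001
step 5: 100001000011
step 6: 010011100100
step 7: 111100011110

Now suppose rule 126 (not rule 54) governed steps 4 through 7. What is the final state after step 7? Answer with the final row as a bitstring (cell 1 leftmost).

(re-executing steps 4..7 under rule 126; state before step 4: 001001111110)
step 4: 011111000011
step 5: 110001100111
step 6: 011011111100
step 7: 111110000110

111110000110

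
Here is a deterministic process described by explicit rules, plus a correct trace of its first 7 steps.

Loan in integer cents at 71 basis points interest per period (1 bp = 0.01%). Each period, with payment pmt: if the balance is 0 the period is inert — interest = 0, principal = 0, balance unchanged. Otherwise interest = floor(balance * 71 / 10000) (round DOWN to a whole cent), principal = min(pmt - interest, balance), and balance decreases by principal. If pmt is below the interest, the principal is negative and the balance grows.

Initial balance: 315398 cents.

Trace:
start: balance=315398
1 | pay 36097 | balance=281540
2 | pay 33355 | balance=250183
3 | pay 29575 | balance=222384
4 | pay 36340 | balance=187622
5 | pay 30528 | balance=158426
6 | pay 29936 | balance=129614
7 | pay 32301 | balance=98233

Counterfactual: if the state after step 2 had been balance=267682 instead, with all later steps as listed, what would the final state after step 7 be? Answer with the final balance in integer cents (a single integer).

state after step 2 := balance=267682
3 | pay 29575 | balance=240007
4 | pay 36340 | balance=205371
5 | pay 30528 | balance=176301
6 | pay 29936 | balance=147616
7 | pay 32301 | balance=116363

116363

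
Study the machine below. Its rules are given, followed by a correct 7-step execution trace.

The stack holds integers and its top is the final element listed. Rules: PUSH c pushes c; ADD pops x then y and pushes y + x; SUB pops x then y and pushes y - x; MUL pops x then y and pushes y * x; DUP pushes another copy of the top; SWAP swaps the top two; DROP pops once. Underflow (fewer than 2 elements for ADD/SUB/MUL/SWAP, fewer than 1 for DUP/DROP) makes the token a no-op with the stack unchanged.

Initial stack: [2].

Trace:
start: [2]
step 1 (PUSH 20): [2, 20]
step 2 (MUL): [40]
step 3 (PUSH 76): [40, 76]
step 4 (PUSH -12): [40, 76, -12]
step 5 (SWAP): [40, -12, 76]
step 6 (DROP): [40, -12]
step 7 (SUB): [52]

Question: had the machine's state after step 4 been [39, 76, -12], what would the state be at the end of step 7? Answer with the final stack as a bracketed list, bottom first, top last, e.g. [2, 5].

[51]

state after step 4 := [39, 76, -12]
step 5 (SWAP): [39, -12, 76]
step 6 (DROP): [39, -12]
step 7 (SUB): [51]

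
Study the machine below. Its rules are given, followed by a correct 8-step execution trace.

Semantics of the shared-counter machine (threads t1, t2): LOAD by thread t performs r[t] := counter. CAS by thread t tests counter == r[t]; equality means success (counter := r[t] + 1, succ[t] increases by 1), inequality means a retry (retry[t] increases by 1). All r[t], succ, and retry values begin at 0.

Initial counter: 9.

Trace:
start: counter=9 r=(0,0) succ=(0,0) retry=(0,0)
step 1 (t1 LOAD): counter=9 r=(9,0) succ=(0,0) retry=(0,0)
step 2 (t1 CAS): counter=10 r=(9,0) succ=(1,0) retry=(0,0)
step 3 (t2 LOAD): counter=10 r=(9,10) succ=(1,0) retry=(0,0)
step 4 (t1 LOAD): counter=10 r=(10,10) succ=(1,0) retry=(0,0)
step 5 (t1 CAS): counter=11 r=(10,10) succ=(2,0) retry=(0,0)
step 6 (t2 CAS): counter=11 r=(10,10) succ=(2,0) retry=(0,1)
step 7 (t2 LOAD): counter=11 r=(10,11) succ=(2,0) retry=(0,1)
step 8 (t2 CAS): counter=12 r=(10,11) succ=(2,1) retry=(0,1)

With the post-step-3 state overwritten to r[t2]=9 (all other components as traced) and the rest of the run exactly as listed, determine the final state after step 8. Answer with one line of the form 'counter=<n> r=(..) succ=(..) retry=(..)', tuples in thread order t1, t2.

counter=12 r=(10,11) succ=(2,1) retry=(0,1)

state after step 3 := counter=10 r=(9,9) succ=(1,0) retry=(0,0)
step 4 (t1 LOAD): counter=10 r=(10,9) succ=(1,0) retry=(0,0)
step 5 (t1 CAS): counter=11 r=(10,9) succ=(2,0) retry=(0,0)
step 6 (t2 CAS): counter=11 r=(10,9) succ=(2,0) retry=(0,1)
step 7 (t2 LOAD): counter=11 r=(10,11) succ=(2,0) retry=(0,1)
step 8 (t2 CAS): counter=12 r=(10,11) succ=(2,1) retry=(0,1)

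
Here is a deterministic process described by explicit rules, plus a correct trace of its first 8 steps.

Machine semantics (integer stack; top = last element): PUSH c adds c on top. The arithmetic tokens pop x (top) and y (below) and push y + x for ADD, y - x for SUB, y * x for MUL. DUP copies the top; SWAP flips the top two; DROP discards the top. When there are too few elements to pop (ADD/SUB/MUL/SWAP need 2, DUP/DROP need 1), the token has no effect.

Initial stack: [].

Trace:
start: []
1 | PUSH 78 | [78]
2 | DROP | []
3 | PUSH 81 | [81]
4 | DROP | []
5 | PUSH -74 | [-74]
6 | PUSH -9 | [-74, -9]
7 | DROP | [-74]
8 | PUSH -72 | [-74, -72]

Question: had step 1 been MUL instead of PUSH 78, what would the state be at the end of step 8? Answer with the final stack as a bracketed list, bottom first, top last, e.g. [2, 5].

[-74, -72]

(re-executing from step 1 with the substitution; state before step 1: [])
1 | MUL | []
2 | DROP | []
3 | PUSH 81 | [81]
4 | DROP | []
5 | PUSH -74 | [-74]
6 | PUSH -9 | [-74, -9]
7 | DROP | [-74]
8 | PUSH -72 | [-74, -72]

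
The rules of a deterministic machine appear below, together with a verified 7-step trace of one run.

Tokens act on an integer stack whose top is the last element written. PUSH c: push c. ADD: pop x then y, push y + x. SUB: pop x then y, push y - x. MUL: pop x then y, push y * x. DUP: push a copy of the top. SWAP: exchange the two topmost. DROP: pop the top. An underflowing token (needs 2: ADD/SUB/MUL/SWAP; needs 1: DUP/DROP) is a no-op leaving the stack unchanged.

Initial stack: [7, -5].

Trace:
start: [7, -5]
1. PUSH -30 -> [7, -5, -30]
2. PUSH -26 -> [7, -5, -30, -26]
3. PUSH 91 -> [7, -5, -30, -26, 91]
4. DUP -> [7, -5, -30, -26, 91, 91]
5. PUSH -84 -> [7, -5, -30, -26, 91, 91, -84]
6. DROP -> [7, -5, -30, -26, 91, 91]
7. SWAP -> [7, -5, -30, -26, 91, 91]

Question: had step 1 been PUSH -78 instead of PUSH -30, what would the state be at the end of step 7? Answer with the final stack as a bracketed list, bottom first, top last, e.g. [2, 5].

[7, -5, -78, -26, 91, 91]

(re-executing from step 1 with the substitution; state before step 1: [7, -5])
1. PUSH -78 -> [7, -5, -78]
2. PUSH -26 -> [7, -5, -78, -26]
3. PUSH 91 -> [7, -5, -78, -26, 91]
4. DUP -> [7, -5, -78, -26, 91, 91]
5. PUSH -84 -> [7, -5, -78, -26, 91, 91, -84]
6. DROP -> [7, -5, -78, -26, 91, 91]
7. SWAP -> [7, -5, -78, -26, 91, 91]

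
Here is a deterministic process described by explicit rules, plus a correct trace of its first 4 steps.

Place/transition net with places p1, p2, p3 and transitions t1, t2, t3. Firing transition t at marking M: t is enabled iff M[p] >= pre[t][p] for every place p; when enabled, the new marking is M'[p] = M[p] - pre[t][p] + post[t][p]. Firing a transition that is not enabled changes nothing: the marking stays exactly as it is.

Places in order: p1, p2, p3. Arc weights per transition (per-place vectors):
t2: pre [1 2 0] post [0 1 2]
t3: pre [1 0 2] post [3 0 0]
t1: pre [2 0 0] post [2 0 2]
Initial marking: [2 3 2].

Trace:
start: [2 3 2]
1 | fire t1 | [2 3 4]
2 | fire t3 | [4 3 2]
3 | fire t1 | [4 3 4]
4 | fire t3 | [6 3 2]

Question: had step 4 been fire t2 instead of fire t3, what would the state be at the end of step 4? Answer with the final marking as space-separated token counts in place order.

3 2 6

(re-executing from step 4 with the substitution; state before step 4: [4 3 4])
4 | fire t2 | [3 2 6]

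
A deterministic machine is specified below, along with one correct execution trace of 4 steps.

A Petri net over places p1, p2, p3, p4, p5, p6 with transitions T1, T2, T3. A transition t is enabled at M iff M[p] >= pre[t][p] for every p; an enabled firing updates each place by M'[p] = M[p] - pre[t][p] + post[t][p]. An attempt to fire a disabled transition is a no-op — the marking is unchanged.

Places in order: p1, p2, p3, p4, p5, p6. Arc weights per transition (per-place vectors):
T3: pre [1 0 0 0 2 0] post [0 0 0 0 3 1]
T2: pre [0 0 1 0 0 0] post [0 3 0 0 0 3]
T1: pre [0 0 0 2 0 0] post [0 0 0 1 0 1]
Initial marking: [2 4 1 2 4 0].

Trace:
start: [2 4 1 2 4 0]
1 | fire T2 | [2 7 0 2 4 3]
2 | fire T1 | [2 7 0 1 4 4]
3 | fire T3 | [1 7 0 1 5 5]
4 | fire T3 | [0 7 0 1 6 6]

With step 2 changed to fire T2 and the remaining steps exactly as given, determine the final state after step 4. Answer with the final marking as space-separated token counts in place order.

(re-executing from step 2 with the substitution; state before step 2: [2 7 0 2 4 3])
2 | fire T2 | [2 7 0 2 4 3]
3 | fire T3 | [1 7 0 2 5 4]
4 | fire T3 | [0 7 0 2 6 5]

0 7 0 2 6 5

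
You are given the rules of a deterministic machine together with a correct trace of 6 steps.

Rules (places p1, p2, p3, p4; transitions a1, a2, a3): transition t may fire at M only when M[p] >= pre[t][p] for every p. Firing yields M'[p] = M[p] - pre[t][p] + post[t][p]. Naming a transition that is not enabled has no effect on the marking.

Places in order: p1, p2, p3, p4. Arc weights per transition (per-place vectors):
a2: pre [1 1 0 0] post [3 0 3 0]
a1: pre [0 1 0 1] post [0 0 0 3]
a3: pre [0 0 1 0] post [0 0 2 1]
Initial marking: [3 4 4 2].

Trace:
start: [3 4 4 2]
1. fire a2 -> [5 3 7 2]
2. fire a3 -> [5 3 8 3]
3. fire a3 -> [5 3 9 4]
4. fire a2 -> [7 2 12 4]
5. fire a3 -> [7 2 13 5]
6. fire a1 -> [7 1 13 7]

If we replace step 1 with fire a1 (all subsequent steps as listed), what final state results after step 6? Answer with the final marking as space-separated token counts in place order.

(re-executing from step 1 with the substitution; state before step 1: [3 4 4 2])
1. fire a1 -> [3 3 4 4]
2. fire a3 -> [3 3 5 5]
3. fire a3 -> [3 3 6 6]
4. fire a2 -> [5 2 9 6]
5. fire a3 -> [5 2 10 7]
6. fire a1 -> [5 1 10 9]

5 1 10 9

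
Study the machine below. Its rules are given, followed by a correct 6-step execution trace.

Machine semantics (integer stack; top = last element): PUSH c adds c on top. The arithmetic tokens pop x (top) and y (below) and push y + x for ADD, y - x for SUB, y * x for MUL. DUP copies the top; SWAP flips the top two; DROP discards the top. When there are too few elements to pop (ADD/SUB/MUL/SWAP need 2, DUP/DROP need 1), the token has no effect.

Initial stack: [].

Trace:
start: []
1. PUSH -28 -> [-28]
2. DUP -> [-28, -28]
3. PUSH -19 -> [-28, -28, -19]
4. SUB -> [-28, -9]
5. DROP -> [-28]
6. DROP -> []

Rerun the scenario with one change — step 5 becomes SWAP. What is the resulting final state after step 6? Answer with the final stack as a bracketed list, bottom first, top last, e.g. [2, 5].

(re-executing from step 5 with the substitution; state before step 5: [-28, -9])
5. SWAP -> [-9, -28]
6. DROP -> [-9]

[-9]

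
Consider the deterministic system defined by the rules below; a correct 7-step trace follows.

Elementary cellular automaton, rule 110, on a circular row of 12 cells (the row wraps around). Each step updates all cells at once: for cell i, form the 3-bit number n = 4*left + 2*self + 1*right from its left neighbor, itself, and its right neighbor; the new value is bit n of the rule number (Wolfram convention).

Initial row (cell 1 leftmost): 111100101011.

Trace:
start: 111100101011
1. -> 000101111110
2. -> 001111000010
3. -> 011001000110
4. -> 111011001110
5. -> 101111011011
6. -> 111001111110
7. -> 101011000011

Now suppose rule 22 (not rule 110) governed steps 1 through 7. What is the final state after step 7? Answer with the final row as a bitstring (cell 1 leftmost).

(re-executing steps 1..7 under rule 22; state before step 1: 111100101011)
1. -> 000011101000
2. -> 000100001100
3. -> 001110010010
4. -> 010001111111
5. -> 011010000000
6. -> 100011000000
7. -> 110100100001

110100100001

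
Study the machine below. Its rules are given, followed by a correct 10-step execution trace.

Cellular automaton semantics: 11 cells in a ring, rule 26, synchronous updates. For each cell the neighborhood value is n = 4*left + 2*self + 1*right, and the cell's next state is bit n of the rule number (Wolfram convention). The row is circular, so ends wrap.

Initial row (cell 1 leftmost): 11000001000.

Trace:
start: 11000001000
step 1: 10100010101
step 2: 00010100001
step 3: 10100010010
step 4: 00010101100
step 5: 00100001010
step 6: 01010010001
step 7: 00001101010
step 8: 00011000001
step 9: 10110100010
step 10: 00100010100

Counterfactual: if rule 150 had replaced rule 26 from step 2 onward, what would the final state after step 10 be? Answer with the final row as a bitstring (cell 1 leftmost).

00000100011

(re-executing steps 2..10 under rule 150; state before step 2: 10100010101)
step 2: 00110110100
step 3: 01000000110
step 4: 11100001001
step 5: 11010011110
step 6: 00011101100
step 7: 00101000010
step 8: 01101100111
step 9: 00000011010
step 10: 00000100011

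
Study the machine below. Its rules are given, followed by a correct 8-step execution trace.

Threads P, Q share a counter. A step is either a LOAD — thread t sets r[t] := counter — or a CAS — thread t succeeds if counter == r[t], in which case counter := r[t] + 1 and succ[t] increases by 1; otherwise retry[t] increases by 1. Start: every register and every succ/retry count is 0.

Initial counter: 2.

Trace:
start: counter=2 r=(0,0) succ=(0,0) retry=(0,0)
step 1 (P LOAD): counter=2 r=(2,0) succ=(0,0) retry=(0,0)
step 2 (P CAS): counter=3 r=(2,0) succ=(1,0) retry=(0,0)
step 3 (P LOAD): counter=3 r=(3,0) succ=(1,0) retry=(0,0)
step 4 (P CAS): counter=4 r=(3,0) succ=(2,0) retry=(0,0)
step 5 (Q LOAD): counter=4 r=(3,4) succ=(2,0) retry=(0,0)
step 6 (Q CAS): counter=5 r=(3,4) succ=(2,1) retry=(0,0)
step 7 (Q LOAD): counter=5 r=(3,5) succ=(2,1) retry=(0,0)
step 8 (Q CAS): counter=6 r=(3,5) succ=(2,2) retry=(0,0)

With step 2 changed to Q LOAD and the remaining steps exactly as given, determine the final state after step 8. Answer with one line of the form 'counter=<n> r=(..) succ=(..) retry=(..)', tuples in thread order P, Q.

counter=5 r=(2,4) succ=(1,2) retry=(0,0)

(re-executing from step 2 with the substitution; state before step 2: counter=2 r=(2,0) succ=(0,0) retry=(0,0))
step 2 (Q LOAD): counter=2 r=(2,2) succ=(0,0) retry=(0,0)
step 3 (P LOAD): counter=2 r=(2,2) succ=(0,0) retry=(0,0)
step 4 (P CAS): counter=3 r=(2,2) succ=(1,0) retry=(0,0)
step 5 (Q LOAD): counter=3 r=(2,3) succ=(1,0) retry=(0,0)
step 6 (Q CAS): counter=4 r=(2,3) succ=(1,1) retry=(0,0)
step 7 (Q LOAD): counter=4 r=(2,4) succ=(1,1) retry=(0,0)
step 8 (Q CAS): counter=5 r=(2,4) succ=(1,2) retry=(0,0)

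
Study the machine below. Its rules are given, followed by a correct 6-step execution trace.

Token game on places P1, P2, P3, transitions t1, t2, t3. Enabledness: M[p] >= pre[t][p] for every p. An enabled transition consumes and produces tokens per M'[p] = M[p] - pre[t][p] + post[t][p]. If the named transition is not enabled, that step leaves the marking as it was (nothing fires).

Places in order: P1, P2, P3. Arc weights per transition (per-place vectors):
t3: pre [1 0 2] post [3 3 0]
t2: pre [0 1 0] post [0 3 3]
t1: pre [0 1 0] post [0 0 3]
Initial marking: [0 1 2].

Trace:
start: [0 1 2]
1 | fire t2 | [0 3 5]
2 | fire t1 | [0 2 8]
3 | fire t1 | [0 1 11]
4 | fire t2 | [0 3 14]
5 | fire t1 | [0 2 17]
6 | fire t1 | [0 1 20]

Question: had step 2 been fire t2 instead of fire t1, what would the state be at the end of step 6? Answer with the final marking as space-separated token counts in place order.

0 4 20

(re-executing from step 2 with the substitution; state before step 2: [0 3 5])
2 | fire t2 | [0 5 8]
3 | fire t1 | [0 4 11]
4 | fire t2 | [0 6 14]
5 | fire t1 | [0 5 17]
6 | fire t1 | [0 4 20]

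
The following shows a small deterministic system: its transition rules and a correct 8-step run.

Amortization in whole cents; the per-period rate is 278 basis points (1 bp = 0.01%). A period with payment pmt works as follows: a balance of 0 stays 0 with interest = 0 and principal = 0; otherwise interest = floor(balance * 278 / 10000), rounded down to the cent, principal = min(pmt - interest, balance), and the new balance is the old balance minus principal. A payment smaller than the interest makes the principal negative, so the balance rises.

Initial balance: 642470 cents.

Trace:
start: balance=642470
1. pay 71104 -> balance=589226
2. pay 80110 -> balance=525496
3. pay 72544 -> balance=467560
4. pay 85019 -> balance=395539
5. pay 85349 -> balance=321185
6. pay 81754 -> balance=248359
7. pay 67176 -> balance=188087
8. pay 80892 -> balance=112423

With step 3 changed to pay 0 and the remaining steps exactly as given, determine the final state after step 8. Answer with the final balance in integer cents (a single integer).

(re-executing from step 3 with the substitution; state before step 3: balance=525496)
3. pay 0 -> balance=540104
4. pay 85019 -> balance=470099
5. pay 85349 -> balance=397818
6. pay 81754 -> balance=327123
7. pay 67176 -> balance=269041
8. pay 80892 -> balance=195628

195628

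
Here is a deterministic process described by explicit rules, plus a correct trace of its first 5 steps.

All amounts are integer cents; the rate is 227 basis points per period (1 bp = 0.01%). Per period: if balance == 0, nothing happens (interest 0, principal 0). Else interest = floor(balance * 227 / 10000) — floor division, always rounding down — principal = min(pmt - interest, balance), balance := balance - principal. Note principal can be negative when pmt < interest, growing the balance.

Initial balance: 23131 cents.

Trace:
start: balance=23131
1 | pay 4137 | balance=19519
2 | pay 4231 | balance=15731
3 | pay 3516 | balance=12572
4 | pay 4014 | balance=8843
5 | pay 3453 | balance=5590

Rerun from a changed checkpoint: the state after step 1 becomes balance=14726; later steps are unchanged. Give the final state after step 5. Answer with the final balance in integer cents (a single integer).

346

state after step 1 := balance=14726
2 | pay 4231 | balance=10829
3 | pay 3516 | balance=7558
4 | pay 4014 | balance=3715
5 | pay 3453 | balance=346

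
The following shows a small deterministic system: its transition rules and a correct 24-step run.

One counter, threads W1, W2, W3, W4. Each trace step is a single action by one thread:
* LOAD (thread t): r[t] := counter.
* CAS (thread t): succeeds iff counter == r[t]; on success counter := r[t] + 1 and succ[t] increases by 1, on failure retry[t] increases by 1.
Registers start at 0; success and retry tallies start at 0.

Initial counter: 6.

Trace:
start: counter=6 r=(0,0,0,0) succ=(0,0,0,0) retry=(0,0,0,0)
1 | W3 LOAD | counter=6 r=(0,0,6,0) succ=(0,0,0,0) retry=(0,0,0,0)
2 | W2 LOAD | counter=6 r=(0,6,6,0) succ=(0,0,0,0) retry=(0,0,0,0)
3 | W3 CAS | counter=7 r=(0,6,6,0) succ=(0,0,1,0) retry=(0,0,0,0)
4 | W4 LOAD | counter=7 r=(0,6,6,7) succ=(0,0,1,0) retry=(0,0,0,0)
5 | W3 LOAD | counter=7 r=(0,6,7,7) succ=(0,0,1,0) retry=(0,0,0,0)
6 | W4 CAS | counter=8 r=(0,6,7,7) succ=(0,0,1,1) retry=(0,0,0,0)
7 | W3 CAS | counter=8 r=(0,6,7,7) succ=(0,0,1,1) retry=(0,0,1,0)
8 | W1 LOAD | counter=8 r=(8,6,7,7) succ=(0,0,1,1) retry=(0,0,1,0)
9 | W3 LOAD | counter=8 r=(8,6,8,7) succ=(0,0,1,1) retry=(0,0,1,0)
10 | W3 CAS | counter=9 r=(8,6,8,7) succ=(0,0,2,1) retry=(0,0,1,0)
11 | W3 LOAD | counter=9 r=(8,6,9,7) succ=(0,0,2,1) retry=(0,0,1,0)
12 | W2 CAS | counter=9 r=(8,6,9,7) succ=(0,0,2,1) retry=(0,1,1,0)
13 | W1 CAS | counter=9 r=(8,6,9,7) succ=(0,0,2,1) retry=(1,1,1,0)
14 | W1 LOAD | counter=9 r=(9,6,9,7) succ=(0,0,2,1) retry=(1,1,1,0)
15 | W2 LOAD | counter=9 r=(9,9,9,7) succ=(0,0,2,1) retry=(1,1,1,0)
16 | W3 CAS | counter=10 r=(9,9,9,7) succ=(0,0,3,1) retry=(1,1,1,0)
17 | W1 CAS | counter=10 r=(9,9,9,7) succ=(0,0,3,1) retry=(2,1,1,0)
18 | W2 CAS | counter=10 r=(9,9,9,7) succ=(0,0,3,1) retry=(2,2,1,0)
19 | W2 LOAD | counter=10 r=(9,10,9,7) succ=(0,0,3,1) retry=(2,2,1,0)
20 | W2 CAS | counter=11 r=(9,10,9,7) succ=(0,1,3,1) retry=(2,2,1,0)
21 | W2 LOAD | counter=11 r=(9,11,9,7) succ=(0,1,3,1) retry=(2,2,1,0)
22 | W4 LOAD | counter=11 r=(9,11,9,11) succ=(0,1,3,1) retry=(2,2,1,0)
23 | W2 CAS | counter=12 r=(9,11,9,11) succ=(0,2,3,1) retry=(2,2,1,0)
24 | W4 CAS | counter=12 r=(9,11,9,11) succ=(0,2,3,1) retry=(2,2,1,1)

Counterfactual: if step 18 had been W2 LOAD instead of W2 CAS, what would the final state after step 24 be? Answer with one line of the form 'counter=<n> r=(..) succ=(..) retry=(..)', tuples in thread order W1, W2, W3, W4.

counter=12 r=(9,11,9,11) succ=(0,2,3,1) retry=(2,1,1,1)

(re-executing from step 18 with the substitution; state before step 18: counter=10 r=(9,9,9,7) succ=(0,0,3,1) retry=(2,1,1,0))
18 | W2 LOAD | counter=10 r=(9,10,9,7) succ=(0,0,3,1) retry=(2,1,1,0)
19 | W2 LOAD | counter=10 r=(9,10,9,7) succ=(0,0,3,1) retry=(2,1,1,0)
20 | W2 CAS | counter=11 r=(9,10,9,7) succ=(0,1,3,1) retry=(2,1,1,0)
21 | W2 LOAD | counter=11 r=(9,11,9,7) succ=(0,1,3,1) retry=(2,1,1,0)
22 | W4 LOAD | counter=11 r=(9,11,9,11) succ=(0,1,3,1) retry=(2,1,1,0)
23 | W2 CAS | counter=12 r=(9,11,9,11) succ=(0,2,3,1) retry=(2,1,1,0)
24 | W4 CAS | counter=12 r=(9,11,9,11) succ=(0,2,3,1) retry=(2,1,1,1)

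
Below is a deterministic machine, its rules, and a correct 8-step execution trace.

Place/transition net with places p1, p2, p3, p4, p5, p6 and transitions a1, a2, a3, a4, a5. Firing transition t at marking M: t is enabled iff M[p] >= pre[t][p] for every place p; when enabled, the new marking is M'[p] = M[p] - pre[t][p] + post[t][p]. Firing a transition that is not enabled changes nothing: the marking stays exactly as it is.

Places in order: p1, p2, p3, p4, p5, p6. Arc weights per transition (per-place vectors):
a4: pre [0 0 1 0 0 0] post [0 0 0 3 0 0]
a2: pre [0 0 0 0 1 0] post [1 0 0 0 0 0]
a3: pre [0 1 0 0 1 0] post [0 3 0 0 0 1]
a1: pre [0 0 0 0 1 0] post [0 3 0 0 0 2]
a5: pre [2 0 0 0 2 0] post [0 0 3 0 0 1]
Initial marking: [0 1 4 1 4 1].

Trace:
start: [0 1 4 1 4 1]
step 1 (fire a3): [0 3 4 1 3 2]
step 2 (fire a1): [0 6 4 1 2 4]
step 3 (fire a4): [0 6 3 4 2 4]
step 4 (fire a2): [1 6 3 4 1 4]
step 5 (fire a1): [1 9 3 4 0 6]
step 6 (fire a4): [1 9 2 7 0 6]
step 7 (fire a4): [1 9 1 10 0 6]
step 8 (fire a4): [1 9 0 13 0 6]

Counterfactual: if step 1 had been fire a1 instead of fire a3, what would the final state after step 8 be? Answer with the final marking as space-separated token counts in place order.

(re-executing from step 1 with the substitution; state before step 1: [0 1 4 1 4 1])
step 1 (fire a1): [0 4 4 1 3 3]
step 2 (fire a1): [0 7 4 1 2 5]
step 3 (fire a4): [0 7 3 4 2 5]
step 4 (fire a2): [1 7 3 4 1 5]
step 5 (fire a1): [1 10 3 4 0 7]
step 6 (fire a4): [1 10 2 7 0 7]
step 7 (fire a4): [1 10 1 10 0 7]
step 8 (fire a4): [1 10 0 13 0 7]

1 10 0 13 0 7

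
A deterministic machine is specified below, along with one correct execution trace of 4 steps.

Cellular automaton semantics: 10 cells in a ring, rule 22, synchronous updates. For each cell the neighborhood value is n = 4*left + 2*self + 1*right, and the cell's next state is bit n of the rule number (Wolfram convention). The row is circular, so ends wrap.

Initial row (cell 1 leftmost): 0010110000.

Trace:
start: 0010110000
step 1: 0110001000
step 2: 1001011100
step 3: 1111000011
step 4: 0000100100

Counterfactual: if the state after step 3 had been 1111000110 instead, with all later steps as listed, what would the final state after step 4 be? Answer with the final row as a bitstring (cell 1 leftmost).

state after step 3 := 1111000110
step 4: 0000101000

0000101000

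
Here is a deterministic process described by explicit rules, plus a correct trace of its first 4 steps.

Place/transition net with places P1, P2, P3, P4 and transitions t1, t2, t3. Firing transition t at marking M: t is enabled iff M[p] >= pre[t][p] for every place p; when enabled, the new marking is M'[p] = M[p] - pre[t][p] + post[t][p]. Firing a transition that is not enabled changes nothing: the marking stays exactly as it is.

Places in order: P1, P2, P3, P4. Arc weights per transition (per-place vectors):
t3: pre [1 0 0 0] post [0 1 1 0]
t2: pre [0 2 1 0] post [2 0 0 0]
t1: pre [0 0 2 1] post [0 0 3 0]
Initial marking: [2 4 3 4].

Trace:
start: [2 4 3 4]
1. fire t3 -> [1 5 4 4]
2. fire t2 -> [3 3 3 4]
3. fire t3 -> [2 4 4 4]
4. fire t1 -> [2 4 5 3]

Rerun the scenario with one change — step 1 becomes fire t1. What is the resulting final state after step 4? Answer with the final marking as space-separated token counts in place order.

3 3 5 2

(re-executing from step 1 with the substitution; state before step 1: [2 4 3 4])
1. fire t1 -> [2 4 4 3]
2. fire t2 -> [4 2 3 3]
3. fire t3 -> [3 3 4 3]
4. fire t1 -> [3 3 5 2]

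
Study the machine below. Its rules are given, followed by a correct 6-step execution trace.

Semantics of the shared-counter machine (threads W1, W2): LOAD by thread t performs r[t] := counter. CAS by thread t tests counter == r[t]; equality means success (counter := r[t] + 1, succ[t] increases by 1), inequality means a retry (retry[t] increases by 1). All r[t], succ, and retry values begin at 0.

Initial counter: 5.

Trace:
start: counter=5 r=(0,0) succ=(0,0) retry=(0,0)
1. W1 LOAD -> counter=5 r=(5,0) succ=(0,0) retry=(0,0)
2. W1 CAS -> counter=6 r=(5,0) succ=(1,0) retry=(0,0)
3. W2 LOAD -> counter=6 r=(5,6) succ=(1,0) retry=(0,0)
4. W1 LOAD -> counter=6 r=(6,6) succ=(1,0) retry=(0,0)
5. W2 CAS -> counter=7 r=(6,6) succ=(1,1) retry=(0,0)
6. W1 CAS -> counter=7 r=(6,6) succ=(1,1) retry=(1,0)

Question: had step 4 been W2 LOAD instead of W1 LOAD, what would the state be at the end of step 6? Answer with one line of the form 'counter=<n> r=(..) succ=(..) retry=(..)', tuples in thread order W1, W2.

(re-executing from step 4 with the substitution; state before step 4: counter=6 r=(5,6) succ=(1,0) retry=(0,0))
4. W2 LOAD -> counter=6 r=(5,6) succ=(1,0) retry=(0,0)
5. W2 CAS -> counter=7 r=(5,6) succ=(1,1) retry=(0,0)
6. W1 CAS -> counter=7 r=(5,6) succ=(1,1) retry=(1,0)

counter=7 r=(5,6) succ=(1,1) retry=(1,0)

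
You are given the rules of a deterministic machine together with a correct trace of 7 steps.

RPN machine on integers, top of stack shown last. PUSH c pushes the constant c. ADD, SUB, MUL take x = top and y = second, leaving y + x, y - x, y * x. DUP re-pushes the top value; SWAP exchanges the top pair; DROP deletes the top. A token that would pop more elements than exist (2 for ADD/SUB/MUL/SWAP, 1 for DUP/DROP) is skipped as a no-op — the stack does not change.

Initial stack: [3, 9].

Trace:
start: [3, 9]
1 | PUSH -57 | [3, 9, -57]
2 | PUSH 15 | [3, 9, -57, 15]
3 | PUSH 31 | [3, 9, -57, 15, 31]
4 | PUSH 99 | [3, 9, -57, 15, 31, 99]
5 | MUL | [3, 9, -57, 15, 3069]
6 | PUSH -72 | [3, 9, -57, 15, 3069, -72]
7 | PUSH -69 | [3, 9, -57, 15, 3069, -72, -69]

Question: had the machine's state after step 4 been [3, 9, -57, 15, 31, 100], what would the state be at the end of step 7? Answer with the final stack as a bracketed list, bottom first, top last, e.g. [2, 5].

state after step 4 := [3, 9, -57, 15, 31, 100]
5 | MUL | [3, 9, -57, 15, 3100]
6 | PUSH -72 | [3, 9, -57, 15, 3100, -72]
7 | PUSH -69 | [3, 9, -57, 15, 3100, -72, -69]

[3, 9, -57, 15, 3100, -72, -69]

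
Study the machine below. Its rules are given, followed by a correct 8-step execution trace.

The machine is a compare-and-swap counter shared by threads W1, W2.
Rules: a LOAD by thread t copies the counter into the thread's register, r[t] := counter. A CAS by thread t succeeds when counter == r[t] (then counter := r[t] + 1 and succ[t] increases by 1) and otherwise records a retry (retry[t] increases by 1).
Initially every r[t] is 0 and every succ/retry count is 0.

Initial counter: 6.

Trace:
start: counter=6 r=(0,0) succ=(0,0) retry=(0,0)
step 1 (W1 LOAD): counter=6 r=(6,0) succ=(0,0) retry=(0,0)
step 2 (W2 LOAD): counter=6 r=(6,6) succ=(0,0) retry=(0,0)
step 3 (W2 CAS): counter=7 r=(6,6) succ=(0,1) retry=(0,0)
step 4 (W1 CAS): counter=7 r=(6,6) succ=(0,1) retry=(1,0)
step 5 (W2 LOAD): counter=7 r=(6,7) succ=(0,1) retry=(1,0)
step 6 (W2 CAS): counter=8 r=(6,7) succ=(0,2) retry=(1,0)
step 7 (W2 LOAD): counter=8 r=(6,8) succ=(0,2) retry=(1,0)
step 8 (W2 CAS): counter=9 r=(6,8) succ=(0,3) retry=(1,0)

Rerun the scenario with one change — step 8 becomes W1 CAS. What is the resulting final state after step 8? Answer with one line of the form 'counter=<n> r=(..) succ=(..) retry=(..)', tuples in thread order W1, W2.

counter=8 r=(6,8) succ=(0,2) retry=(2,0)

(re-executing from step 8 with the substitution; state before step 8: counter=8 r=(6,8) succ=(0,2) retry=(1,0))
step 8 (W1 CAS): counter=8 r=(6,8) succ=(0,2) retry=(2,0)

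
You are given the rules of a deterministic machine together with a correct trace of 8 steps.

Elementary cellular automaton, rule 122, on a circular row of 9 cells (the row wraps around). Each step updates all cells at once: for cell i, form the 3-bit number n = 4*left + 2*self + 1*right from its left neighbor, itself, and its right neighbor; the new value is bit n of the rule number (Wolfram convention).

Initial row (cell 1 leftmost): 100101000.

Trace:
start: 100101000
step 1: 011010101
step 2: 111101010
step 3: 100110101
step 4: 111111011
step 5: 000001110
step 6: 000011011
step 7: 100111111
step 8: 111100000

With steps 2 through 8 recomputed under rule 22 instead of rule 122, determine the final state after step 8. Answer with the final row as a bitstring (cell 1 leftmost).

(re-executing steps 2..8 under rule 22; state before step 2: 011010101)
step 2: 000010101
step 3: 100110101
step 4: 011000100
step 5: 100101110
step 6: 111100000
step 7: 000010001
step 8: 100111011

100111011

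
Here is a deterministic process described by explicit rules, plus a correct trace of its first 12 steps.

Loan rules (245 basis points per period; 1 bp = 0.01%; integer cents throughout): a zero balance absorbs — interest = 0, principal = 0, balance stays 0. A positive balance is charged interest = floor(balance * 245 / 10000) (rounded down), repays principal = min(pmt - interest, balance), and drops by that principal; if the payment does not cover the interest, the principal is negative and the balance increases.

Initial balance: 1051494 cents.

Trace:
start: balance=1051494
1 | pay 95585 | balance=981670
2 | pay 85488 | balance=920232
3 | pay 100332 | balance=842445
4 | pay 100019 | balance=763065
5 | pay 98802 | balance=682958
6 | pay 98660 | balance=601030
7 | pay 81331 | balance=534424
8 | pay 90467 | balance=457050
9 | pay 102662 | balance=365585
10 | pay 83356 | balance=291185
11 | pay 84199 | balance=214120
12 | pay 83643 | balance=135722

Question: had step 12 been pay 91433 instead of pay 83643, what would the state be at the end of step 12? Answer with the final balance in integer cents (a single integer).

127932

(re-executing from step 12 with the substitution; state before step 12: balance=214120)
12 | pay 91433 | balance=127932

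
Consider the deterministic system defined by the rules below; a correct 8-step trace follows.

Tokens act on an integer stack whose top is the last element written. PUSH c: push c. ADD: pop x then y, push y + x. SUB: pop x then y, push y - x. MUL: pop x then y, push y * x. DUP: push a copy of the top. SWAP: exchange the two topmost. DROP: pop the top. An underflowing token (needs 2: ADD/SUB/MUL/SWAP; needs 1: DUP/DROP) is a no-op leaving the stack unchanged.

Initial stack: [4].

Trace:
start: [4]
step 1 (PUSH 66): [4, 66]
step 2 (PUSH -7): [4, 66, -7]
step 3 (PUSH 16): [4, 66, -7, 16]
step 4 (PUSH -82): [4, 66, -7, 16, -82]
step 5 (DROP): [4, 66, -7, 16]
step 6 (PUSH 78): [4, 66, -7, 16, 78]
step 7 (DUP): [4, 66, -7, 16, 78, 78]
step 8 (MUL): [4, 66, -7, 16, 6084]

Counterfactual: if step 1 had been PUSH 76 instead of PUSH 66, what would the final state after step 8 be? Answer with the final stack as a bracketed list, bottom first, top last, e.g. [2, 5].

[4, 76, -7, 16, 6084]

(re-executing from step 1 with the substitution; state before step 1: [4])
step 1 (PUSH 76): [4, 76]
step 2 (PUSH -7): [4, 76, -7]
step 3 (PUSH 16): [4, 76, -7, 16]
step 4 (PUSH -82): [4, 76, -7, 16, -82]
step 5 (DROP): [4, 76, -7, 16]
step 6 (PUSH 78): [4, 76, -7, 16, 78]
step 7 (DUP): [4, 76, -7, 16, 78, 78]
step 8 (MUL): [4, 76, -7, 16, 6084]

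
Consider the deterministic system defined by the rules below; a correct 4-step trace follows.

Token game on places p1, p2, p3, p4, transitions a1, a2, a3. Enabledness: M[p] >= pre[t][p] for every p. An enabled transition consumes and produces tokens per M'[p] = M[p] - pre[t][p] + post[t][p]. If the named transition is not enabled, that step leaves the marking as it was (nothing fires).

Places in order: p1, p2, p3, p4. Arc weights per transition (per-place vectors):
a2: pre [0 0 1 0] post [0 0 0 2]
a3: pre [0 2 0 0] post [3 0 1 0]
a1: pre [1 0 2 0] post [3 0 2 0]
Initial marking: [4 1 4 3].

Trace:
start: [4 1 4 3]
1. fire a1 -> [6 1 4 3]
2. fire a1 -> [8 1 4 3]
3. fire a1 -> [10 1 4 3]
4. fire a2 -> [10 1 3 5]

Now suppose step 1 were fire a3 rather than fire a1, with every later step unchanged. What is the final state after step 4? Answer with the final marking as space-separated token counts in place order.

8 1 3 5

(re-executing from step 1 with the substitution; state before step 1: [4 1 4 3])
1. fire a3 -> [4 1 4 3]
2. fire a1 -> [6 1 4 3]
3. fire a1 -> [8 1 4 3]
4. fire a2 -> [8 1 3 5]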